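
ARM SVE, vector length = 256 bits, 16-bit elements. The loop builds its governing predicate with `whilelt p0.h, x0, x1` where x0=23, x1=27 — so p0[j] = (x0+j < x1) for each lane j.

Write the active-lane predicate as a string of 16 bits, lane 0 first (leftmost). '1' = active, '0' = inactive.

256-bit reg / 16-bit elem → 16 lanes
active while 23+j < 27, i.e. j ∈ [0,4) capped at 16 ⇒ 4
bits (lane 0 leftmost): 1111000000000000

predicate = 1111000000000000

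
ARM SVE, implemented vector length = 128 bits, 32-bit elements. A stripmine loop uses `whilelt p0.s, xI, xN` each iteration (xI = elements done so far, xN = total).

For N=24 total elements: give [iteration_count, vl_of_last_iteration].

register lanes = 128/32 = 4
N=24: ⌈24/4⌉ = 6 iters; last vl = 24 − 5×4 = 4

[iterations, last_vl] = [6, 4]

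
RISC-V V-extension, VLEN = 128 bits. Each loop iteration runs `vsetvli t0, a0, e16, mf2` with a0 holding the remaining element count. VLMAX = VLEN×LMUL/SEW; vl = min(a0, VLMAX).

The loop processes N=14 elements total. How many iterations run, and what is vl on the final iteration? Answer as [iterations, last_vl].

VLMAX = (128 × 1/2) / 16 = 4 lanes
N=14: ⌈14/4⌉ = 4 iters; last vl = 14 − 3×4 = 2

[iterations, last_vl] = [4, 2]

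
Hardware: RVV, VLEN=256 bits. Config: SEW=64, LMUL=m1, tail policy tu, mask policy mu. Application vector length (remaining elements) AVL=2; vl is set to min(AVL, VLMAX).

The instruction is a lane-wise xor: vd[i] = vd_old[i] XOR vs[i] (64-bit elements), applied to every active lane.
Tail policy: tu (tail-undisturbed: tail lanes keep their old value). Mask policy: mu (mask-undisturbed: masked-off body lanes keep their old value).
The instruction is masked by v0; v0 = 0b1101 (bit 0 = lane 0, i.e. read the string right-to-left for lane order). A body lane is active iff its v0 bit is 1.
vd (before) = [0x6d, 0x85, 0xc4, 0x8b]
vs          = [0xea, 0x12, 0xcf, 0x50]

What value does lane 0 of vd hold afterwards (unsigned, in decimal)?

lanes per group: 256·1/64 = 4
vl ← min(2, 4) = 2
[0] xor(0x6d,0xea) = 0x87
[1] mask-off/keep = 0x85
[2] tail/keep = 0xc4
[3] tail/keep = 0x8b

vd[0] = 135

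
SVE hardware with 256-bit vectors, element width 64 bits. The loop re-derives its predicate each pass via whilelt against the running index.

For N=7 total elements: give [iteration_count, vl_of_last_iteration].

[iterations, last_vl] = [2, 3]

lane count: 256 div 64 = 4
iterations = ceil(7/4) = 2; final-pass vl = 3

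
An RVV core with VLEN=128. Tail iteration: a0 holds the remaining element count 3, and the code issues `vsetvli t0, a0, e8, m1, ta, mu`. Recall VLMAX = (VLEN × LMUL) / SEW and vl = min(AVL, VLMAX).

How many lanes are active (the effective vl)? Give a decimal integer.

vl = 3

lanes per group: 128·1/8 = 16
AVL=3 ≤ VLMAX=16, so vl = 3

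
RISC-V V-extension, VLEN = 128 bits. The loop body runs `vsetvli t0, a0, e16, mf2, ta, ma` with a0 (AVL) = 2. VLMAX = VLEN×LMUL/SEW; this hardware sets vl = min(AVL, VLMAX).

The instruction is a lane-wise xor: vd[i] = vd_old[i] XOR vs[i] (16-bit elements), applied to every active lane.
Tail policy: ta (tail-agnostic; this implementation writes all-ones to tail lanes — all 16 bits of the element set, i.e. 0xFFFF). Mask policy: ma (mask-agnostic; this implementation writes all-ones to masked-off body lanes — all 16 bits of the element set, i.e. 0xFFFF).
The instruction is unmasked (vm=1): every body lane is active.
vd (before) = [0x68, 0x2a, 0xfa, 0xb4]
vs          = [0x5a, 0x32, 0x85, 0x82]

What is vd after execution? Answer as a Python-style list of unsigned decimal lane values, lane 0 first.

lanes per group: 128·1/2/16 = 4
vl = min(AVL, VLMAX) = min(2, 4) = 2
  i=0: xor(0x68,0x5a) → 50
  i=1: xor(0x2a,0x32) → 24
  i=2: tail/ones → 65535
  i=3: tail/ones → 65535

vd = [50, 24, 65535, 65535]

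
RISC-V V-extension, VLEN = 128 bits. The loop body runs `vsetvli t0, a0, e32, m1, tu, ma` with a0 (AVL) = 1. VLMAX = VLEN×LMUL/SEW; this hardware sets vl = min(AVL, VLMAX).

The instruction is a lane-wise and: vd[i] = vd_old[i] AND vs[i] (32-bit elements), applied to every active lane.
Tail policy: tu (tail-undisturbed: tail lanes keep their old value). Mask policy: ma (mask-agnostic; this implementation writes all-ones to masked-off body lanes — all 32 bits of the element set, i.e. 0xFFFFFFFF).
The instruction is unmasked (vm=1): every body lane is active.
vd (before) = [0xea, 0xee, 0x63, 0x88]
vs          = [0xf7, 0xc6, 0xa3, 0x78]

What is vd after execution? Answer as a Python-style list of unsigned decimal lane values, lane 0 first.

VLMAX = VLEN×LMUL/SEW = 128×1/32 = 4
vl = min(AVL, VLMAX) = min(1, 4) = 1
lane  0: and(0xea,0xf7) ⇒ 0xe2
lane  1: tail/keep ⇒ 0xee
lane  2: tail/keep ⇒ 0x63
lane  3: tail/keep ⇒ 0x88

vd = [226, 238, 99, 136]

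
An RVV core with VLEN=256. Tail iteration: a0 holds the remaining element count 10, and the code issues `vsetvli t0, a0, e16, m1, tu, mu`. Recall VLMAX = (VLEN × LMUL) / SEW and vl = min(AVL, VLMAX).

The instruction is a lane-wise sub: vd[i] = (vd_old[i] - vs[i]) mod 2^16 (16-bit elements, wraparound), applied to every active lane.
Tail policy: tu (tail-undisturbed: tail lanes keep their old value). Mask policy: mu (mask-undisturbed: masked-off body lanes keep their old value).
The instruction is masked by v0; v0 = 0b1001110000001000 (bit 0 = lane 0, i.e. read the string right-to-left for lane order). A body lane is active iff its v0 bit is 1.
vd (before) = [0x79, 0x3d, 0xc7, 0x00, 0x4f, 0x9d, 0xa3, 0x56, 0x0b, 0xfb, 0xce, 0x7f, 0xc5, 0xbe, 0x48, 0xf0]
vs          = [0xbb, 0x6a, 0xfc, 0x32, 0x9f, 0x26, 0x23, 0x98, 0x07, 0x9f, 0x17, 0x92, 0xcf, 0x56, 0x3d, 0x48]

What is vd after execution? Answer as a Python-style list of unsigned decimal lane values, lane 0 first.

vd = [121, 61, 199, 65486, 79, 157, 163, 86, 11, 251, 206, 127, 197, 190, 72, 240]

VLMAX = VLEN×LMUL/SEW = 256×1/16 = 16
AVL=10 ≤ VLMAX=16, so vl = 10
[0] mask-off/keep = 0x79
[1] mask-off/keep = 0x3d
[2] mask-off/keep = 0xc7
[3] sub(0x00,0x32) = 0xffce
[4] mask-off/keep = 0x4f
[5] mask-off/keep = 0x9d
[6] mask-off/keep = 0xa3
[7] mask-off/keep = 0x56
[8] mask-off/keep = 0x0b
[9] mask-off/keep = 0xfb
[10] tail/keep = 0xce
[11] tail/keep = 0x7f
[12] tail/keep = 0xc5
[13] tail/keep = 0xbe
[14] tail/keep = 0x48
[15] tail/keep = 0xf0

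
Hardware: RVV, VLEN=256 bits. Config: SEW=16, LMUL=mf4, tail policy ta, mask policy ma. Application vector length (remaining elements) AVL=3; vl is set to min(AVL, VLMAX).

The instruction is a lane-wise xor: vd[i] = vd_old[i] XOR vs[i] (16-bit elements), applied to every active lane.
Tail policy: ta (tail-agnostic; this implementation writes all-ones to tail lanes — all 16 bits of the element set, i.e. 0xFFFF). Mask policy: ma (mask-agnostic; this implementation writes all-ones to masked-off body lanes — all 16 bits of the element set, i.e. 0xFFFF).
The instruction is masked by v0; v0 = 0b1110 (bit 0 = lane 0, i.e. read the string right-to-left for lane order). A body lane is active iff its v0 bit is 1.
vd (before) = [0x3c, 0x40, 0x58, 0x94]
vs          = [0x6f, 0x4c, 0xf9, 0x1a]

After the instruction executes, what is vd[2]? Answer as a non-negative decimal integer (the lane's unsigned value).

lanes per group: 256·1/4/16 = 4
vl = min(AVL, VLMAX) = min(3, 4) = 3
lane  0: mask-off/ones ⇒ 0xffff
lane  1: xor(0x40,0x4c) ⇒ 0x0c
lane  2: xor(0x58,0xf9) ⇒ 0xa1
lane  3: tail/ones ⇒ 0xffff

vd[2] = 161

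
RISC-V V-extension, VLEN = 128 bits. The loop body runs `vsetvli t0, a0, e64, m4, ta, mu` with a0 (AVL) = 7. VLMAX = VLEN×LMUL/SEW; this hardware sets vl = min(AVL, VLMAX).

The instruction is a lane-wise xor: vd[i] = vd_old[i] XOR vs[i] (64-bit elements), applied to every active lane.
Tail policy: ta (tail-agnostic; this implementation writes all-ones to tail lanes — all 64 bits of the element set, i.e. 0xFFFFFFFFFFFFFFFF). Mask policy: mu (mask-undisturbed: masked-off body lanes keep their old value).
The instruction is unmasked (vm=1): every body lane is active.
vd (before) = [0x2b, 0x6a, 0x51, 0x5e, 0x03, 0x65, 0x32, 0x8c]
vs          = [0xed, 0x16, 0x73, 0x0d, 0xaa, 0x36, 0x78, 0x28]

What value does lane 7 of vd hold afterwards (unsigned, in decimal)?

VLMAX = (128 × 4) / 64 = 8 lanes
vl = min(AVL, VLMAX) = min(7, 8) = 7
lane  0: xor(0x2b,0xed) ⇒ 0xc6
lane  1: xor(0x6a,0x16) ⇒ 0x7c
lane  2: xor(0x51,0x73) ⇒ 0x22
lane  3: xor(0x5e,0x0d) ⇒ 0x53
lane  4: xor(0x03,0xaa) ⇒ 0xa9
lane  5: xor(0x65,0x36) ⇒ 0x53
lane  6: xor(0x32,0x78) ⇒ 0x4a
lane  7: tail/ones ⇒ 0xffffffffffffffff

vd[7] = 18446744073709551615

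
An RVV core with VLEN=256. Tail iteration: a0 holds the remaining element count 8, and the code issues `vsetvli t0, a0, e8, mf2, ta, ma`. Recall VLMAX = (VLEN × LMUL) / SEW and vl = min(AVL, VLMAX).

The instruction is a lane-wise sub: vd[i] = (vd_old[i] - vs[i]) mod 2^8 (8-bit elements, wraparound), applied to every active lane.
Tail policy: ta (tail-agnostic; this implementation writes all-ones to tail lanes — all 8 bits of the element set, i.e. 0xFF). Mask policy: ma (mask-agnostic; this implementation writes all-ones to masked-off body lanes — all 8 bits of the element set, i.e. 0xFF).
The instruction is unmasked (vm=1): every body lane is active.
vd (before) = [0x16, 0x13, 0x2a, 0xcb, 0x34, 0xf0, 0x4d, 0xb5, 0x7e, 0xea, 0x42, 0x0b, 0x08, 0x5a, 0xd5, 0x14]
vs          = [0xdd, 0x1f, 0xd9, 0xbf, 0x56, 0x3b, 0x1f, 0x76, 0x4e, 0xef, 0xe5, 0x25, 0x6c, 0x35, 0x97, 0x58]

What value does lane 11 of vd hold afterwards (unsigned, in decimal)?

VLMAX = VLEN×LMUL/SEW = 256×1/2/8 = 16
AVL=8 ≤ VLMAX=16, so vl = 8
vd[0] sub(0x16,0xdd) -> 0x39
vd[1] sub(0x13,0x1f) -> 0xf4
vd[2] sub(0x2a,0xd9) -> 0x51
vd[3] sub(0xcb,0xbf) -> 0x0c
vd[4] sub(0x34,0x56) -> 0xde
vd[5] sub(0xf0,0x3b) -> 0xb5
vd[6] sub(0x4d,0x1f) -> 0x2e
vd[7] sub(0xb5,0x76) -> 0x3f
vd[8] tail/ones -> 0xff
vd[9] tail/ones -> 0xff
vd[10] tail/ones -> 0xff
vd[11] tail/ones -> 0xff
vd[12] tail/ones -> 0xff
vd[13] tail/ones -> 0xff
vd[14] tail/ones -> 0xff
vd[15] tail/ones -> 0xff

vd[11] = 255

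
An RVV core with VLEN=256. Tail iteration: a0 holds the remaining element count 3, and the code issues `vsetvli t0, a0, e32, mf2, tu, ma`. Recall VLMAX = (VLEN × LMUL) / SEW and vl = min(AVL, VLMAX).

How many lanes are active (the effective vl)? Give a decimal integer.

VLMAX = (256 × 1/2) / 32 = 4 lanes
AVL=3 ≤ VLMAX=4, so vl = 3

vl = 3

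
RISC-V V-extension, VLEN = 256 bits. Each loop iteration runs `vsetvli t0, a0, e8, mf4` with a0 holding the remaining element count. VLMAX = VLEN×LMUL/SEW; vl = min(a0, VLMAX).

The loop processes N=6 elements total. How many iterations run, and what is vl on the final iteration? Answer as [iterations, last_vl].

[iterations, last_vl] = [1, 6]

VLMAX = (256 × 1/4) / 8 = 8 lanes
N=6: ⌈6/8⌉ = 1 iters; last vl = 6 − 0×8 = 6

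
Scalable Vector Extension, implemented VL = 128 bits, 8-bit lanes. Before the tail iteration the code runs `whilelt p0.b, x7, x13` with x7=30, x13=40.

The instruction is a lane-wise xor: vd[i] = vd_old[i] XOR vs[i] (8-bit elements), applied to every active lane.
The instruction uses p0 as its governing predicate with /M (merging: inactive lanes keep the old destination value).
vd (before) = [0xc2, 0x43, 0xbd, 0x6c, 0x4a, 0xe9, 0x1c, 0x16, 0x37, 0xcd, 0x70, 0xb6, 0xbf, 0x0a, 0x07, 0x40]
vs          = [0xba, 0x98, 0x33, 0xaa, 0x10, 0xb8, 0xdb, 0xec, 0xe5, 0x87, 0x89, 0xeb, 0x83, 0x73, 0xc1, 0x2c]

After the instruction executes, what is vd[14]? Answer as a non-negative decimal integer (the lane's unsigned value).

register lanes = 128/8 = 16
active while 30+j < 40, i.e. j ∈ [0,10) capped at 16 ⇒ 10
  i=0: xor(0xc2,0xba) → 120
  i=1: xor(0x43,0x98) → 219
  i=2: xor(0xbd,0x33) → 142
  i=3: xor(0x6c,0xaa) → 198
  i=4: xor(0x4a,0x10) → 90
  i=5: xor(0xe9,0xb8) → 81
  i=6: xor(0x1c,0xdb) → 199
  i=7: xor(0x16,0xec) → 250
  i=8: xor(0x37,0xe5) → 210
  i=9: xor(0xcd,0x87) → 74
  i=10: tail/keep → 112
  i=11: tail/keep → 182
  i=12: tail/keep → 191
  i=13: tail/keep → 10
  i=14: tail/keep → 7
  i=15: tail/keep → 64

vd[14] = 7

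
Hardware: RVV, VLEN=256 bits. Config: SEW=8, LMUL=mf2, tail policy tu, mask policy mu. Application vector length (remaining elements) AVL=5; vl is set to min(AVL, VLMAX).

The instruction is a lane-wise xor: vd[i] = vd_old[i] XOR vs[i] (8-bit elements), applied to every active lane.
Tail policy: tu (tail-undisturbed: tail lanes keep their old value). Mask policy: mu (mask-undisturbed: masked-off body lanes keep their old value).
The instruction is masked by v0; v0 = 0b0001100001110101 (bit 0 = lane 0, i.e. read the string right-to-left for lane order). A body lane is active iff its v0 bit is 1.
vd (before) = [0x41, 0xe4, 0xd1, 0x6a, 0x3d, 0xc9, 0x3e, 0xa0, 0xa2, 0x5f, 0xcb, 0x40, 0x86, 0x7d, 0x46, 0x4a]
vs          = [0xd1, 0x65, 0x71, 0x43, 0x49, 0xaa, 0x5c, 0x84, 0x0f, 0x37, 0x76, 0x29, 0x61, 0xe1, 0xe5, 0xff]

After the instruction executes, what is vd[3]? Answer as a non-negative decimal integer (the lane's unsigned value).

VLMAX = VLEN×LMUL/SEW = 256×1/2/8 = 16
vl = min(AVL, VLMAX) = min(5, 16) = 5
lane  0: xor(0x41,0xd1) ⇒ 0x90
lane  1: mask-off/keep ⇒ 0xe4
lane  2: xor(0xd1,0x71) ⇒ 0xa0
lane  3: mask-off/keep ⇒ 0x6a
lane  4: xor(0x3d,0x49) ⇒ 0x74
lane  5: tail/keep ⇒ 0xc9
lane  6: tail/keep ⇒ 0x3e
lane  7: tail/keep ⇒ 0xa0
lane  8: tail/keep ⇒ 0xa2
lane  9: tail/keep ⇒ 0x5f
lane 10: tail/keep ⇒ 0xcb
lane 11: tail/keep ⇒ 0x40
lane 12: tail/keep ⇒ 0x86
lane 13: tail/keep ⇒ 0x7d
lane 14: tail/keep ⇒ 0x46
lane 15: tail/keep ⇒ 0x4a

vd[3] = 106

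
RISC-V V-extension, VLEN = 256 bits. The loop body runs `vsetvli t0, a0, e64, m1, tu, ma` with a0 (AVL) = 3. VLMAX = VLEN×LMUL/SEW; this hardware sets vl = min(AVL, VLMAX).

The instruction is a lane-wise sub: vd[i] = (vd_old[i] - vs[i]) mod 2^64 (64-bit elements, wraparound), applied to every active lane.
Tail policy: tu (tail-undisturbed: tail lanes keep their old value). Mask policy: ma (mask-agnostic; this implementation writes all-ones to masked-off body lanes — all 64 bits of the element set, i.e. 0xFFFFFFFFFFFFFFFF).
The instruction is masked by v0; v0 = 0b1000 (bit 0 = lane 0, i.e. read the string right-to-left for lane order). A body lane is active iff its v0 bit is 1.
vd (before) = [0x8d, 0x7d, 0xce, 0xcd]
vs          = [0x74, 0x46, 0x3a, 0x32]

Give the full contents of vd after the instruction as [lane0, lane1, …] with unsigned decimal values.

VLMAX = VLEN×LMUL/SEW = 256×1/64 = 4
vl = min(AVL, VLMAX) = min(3, 4) = 3
vd[0] mask-off/ones -> 0xffffffffffffffff
vd[1] mask-off/ones -> 0xffffffffffffffff
vd[2] mask-off/ones -> 0xffffffffffffffff
vd[3] tail/keep -> 0xcd

vd = [18446744073709551615, 18446744073709551615, 18446744073709551615, 205]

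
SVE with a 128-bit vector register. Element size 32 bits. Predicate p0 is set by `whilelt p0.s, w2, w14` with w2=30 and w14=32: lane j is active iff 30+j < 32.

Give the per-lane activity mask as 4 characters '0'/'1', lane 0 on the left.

predicate = 1100

register lanes = 128/32 = 4
active while 30+j < 32, i.e. j ∈ [0,2) capped at 4 ⇒ 2
bits (lane 0 leftmost): 1100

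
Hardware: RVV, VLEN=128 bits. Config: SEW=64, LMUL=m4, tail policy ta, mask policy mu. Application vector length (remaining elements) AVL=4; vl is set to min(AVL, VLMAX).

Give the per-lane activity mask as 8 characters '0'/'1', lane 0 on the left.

predicate = 11110000

VLMAX = (128 × 4) / 64 = 8 lanes
AVL=4 ≤ VLMAX=8, so vl = 4
bits (lane 0 leftmost): 11110000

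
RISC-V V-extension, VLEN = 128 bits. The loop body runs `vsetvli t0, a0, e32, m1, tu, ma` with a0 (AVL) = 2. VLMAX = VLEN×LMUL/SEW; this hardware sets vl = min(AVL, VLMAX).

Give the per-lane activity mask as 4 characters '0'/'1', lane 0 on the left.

predicate = 1100

VLMAX = (128 × 1) / 32 = 4 lanes
vl = min(AVL, VLMAX) = min(2, 4) = 2
bits (lane 0 leftmost): 1100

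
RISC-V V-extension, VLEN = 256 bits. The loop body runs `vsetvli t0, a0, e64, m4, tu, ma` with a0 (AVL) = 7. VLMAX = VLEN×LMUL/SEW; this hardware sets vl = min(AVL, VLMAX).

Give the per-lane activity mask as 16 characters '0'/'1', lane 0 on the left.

predicate = 1111111000000000

VLMAX = VLEN×LMUL/SEW = 256×4/64 = 16
AVL=7 ≤ VLMAX=16, so vl = 7
bits (lane 0 leftmost): 1111111000000000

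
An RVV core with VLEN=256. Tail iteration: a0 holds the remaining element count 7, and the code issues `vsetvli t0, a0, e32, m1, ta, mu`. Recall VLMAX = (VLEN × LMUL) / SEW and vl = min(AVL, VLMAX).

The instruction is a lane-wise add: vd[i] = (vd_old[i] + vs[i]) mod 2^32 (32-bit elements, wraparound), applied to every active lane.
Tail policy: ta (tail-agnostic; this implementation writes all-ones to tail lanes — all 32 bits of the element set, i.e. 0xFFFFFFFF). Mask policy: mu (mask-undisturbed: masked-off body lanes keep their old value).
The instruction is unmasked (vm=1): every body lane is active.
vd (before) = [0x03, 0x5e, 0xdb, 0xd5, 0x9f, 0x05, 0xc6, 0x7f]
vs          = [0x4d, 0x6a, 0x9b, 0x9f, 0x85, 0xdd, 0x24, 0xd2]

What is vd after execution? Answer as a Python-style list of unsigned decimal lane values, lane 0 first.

VLMAX = (256 × 1) / 32 = 8 lanes
vl ← min(7, 8) = 7
lane  0: add(0x03,0x4d) ⇒ 0x50
lane  1: add(0x5e,0x6a) ⇒ 0xc8
lane  2: add(0xdb,0x9b) ⇒ 0x176
lane  3: add(0xd5,0x9f) ⇒ 0x174
lane  4: add(0x9f,0x85) ⇒ 0x124
lane  5: add(0x05,0xdd) ⇒ 0xe2
lane  6: add(0xc6,0x24) ⇒ 0xea
lane  7: tail/ones ⇒ 0xffffffff

vd = [80, 200, 374, 372, 292, 226, 234, 4294967295]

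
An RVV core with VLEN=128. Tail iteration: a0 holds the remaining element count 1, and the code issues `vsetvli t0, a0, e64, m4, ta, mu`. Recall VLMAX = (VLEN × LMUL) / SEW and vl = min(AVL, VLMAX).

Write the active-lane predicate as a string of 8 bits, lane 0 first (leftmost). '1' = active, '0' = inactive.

predicate = 10000000

VLMAX = VLEN×LMUL/SEW = 128×4/64 = 8
vl ← min(1, 8) = 1
bits (lane 0 leftmost): 10000000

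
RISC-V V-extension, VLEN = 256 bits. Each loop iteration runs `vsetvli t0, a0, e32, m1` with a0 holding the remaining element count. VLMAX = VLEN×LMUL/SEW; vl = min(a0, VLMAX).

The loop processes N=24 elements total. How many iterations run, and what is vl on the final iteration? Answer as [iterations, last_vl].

VLMAX = VLEN×LMUL/SEW = 256×1/32 = 8
24 elements at 8/iter → 3 passes, remainder 8 on the last

[iterations, last_vl] = [3, 8]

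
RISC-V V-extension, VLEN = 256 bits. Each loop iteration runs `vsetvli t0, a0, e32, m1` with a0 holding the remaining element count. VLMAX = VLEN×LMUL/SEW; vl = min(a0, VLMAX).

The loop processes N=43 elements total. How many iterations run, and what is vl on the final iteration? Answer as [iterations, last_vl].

lanes per group: 256·1/32 = 8
iterations = ceil(43/8) = 6; final-pass vl = 3

[iterations, last_vl] = [6, 3]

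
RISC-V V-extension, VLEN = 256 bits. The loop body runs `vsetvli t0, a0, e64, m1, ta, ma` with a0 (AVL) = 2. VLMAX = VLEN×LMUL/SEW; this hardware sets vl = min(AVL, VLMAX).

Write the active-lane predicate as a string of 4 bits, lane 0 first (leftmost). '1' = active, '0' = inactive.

predicate = 1100

VLMAX = (256 × 1) / 64 = 4 lanes
vl = min(AVL, VLMAX) = min(2, 4) = 2
bits (lane 0 leftmost): 1100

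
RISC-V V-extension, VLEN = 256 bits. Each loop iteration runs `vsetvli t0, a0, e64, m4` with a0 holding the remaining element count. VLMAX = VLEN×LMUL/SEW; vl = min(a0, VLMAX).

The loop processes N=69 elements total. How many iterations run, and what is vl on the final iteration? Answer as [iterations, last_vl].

VLMAX = (256 × 4) / 64 = 16 lanes
iterations = ceil(69/16) = 5; final-pass vl = 5

[iterations, last_vl] = [5, 5]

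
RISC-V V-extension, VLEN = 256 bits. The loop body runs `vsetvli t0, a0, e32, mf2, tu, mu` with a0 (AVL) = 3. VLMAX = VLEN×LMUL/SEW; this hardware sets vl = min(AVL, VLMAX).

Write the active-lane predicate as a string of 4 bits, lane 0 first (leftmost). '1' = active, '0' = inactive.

predicate = 1110

VLMAX = VLEN×LMUL/SEW = 256×1/2/32 = 4
vl = min(AVL, VLMAX) = min(3, 4) = 3
bits (lane 0 leftmost): 1110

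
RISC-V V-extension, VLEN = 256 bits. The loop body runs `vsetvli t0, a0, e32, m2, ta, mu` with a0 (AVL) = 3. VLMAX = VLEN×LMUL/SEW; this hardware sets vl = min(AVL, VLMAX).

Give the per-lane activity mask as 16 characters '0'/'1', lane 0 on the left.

VLMAX = (256 × 2) / 32 = 16 lanes
vl ← min(3, 16) = 3
bits (lane 0 leftmost): 1110000000000000

predicate = 1110000000000000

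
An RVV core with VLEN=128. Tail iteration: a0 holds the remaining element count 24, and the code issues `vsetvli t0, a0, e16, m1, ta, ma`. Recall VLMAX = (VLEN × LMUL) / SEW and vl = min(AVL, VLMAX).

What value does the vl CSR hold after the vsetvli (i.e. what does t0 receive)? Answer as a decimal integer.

vl = 8

VLMAX = VLEN×LMUL/SEW = 128×1/16 = 8
AVL=24 > VLMAX=8, so vl = 8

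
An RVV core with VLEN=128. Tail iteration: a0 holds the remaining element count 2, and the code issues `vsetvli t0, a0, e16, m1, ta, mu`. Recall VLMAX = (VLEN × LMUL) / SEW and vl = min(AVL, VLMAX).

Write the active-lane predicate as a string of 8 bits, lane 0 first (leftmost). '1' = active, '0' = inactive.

VLMAX = VLEN×LMUL/SEW = 128×1/16 = 8
vl = min(AVL, VLMAX) = min(2, 8) = 2
bits (lane 0 leftmost): 11000000

predicate = 11000000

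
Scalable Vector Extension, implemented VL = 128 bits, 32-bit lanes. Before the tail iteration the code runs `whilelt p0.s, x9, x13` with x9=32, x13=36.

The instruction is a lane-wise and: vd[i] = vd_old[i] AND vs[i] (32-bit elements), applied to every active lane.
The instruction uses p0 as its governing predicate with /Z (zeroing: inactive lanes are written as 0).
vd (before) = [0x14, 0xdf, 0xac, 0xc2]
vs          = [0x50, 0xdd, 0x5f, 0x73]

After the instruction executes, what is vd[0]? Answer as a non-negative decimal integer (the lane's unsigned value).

128-bit reg / 32-bit elem → 4 lanes
whilelt: lane j active iff 32+j < 36 → j < 4 → 4 active
vd[0] and(0x14,0x50) -> 0x10
vd[1] and(0xdf,0xdd) -> 0xdd
vd[2] and(0xac,0x5f) -> 0x0c
vd[3] and(0xc2,0x73) -> 0x42

vd[0] = 16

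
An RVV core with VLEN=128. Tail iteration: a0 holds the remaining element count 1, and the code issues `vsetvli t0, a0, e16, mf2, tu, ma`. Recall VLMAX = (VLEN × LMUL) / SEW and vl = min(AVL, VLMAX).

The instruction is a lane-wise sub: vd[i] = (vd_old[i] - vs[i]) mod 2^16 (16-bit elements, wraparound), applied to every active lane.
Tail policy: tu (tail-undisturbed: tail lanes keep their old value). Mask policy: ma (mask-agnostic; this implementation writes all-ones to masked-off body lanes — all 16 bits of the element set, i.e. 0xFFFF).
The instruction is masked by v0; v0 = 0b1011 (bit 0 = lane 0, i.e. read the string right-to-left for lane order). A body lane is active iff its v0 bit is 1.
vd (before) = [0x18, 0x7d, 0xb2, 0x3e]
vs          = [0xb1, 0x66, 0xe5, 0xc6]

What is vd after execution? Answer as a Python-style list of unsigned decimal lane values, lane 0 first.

vd = [65383, 125, 178, 62]

lanes per group: 128·1/2/16 = 4
vl = min(AVL, VLMAX) = min(1, 4) = 1
  i=0: sub(0x18,0xb1) → 65383
  i=1: tail/keep → 125
  i=2: tail/keep → 178
  i=3: tail/keep → 62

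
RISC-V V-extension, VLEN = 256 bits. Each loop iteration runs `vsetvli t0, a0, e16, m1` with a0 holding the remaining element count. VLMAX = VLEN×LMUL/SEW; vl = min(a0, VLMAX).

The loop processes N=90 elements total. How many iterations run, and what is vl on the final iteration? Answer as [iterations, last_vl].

[iterations, last_vl] = [6, 10]

lanes per group: 256·1/16 = 16
90 elements at 16/iter → 6 passes, remainder 10 on the last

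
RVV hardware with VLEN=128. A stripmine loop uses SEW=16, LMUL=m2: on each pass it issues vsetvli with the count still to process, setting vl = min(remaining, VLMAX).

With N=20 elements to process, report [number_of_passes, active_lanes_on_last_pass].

VLMAX = (128 × 2) / 16 = 16 lanes
20 elements at 16/iter → 2 passes, remainder 4 on the last

[iterations, last_vl] = [2, 4]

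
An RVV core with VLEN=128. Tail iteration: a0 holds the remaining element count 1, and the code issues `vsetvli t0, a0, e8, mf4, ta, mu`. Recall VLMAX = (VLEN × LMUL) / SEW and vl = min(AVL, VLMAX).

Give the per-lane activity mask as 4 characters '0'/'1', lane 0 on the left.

predicate = 1000

lanes per group: 128·1/4/8 = 4
vl ← min(1, 4) = 1
bits (lane 0 leftmost): 1000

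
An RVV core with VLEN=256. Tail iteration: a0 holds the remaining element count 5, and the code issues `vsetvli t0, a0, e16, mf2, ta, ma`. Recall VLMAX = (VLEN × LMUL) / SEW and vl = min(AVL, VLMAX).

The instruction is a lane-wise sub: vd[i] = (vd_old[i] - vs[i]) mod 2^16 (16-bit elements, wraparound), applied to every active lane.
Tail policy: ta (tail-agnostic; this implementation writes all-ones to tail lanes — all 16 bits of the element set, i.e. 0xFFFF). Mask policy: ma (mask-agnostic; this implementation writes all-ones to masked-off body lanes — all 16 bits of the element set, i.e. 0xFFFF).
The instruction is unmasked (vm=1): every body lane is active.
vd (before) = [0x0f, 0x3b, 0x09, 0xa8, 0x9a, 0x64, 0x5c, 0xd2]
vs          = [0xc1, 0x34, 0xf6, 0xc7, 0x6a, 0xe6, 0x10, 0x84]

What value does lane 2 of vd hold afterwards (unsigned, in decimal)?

lanes per group: 256·1/2/16 = 8
vl = min(AVL, VLMAX) = min(5, 8) = 5
vd[0] sub(0x0f,0xc1) -> 0xff4e
vd[1] sub(0x3b,0x34) -> 0x07
vd[2] sub(0x09,0xf6) -> 0xff13
vd[3] sub(0xa8,0xc7) -> 0xffe1
vd[4] sub(0x9a,0x6a) -> 0x30
vd[5] tail/ones -> 0xffff
vd[6] tail/ones -> 0xffff
vd[7] tail/ones -> 0xffff

vd[2] = 65299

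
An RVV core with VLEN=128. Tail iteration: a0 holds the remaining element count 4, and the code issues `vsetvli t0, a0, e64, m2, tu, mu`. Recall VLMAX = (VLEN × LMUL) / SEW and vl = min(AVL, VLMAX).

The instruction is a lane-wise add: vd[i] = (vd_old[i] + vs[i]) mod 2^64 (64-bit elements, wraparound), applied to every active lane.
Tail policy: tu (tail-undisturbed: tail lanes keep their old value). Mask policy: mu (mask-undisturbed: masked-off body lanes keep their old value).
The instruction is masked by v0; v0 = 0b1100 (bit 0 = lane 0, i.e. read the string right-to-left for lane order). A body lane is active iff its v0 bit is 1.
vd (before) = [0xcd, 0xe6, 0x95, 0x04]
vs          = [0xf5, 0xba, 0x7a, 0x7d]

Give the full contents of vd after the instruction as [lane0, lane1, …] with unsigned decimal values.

VLMAX = VLEN×LMUL/SEW = 128×2/64 = 4
AVL=4 ≤ VLMAX=4, so vl = 4
lane  0: mask-off/keep ⇒ 0xcd
lane  1: mask-off/keep ⇒ 0xe6
lane  2: add(0x95,0x7a) ⇒ 0x10f
lane  3: add(0x04,0x7d) ⇒ 0x81

vd = [205, 230, 271, 129]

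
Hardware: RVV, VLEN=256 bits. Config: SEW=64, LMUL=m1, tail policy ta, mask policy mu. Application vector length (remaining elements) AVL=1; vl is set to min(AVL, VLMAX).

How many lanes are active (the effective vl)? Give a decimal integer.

lanes per group: 256·1/64 = 4
AVL=1 ≤ VLMAX=4, so vl = 1

vl = 1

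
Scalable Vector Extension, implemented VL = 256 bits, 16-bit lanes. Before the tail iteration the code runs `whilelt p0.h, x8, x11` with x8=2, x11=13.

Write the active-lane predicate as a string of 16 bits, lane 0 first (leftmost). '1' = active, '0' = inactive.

predicate = 1111111111100000

lane count: 256 div 16 = 16
active while 2+j < 13, i.e. j ∈ [0,11) capped at 16 ⇒ 11
bits (lane 0 leftmost): 1111111111100000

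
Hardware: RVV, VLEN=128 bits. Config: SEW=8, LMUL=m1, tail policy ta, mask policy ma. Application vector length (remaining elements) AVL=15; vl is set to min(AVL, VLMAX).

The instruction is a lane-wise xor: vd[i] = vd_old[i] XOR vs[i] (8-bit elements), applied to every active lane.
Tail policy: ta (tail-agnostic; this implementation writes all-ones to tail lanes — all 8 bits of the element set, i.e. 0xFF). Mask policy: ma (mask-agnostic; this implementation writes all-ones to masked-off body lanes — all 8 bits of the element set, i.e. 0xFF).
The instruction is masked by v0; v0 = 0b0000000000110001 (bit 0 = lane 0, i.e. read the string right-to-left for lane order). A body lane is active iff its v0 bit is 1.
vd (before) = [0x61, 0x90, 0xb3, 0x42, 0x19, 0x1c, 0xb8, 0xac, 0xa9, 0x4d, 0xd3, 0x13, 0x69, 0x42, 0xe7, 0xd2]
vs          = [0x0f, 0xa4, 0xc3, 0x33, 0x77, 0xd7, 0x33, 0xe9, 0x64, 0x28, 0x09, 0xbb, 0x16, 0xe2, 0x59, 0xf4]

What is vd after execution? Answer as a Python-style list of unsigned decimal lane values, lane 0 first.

vd = [110, 255, 255, 255, 110, 203, 255, 255, 255, 255, 255, 255, 255, 255, 255, 255]

lanes per group: 128·1/8 = 16
vl ← min(15, 16) = 15
[0] xor(0x61,0x0f) = 0x6e
[1] mask-off/ones = 0xff
[2] mask-off/ones = 0xff
[3] mask-off/ones = 0xff
[4] xor(0x19,0x77) = 0x6e
[5] xor(0x1c,0xd7) = 0xcb
[6] mask-off/ones = 0xff
[7] mask-off/ones = 0xff
[8] mask-off/ones = 0xff
[9] mask-off/ones = 0xff
[10] mask-off/ones = 0xff
[11] mask-off/ones = 0xff
[12] mask-off/ones = 0xff
[13] mask-off/ones = 0xff
[14] mask-off/ones = 0xff
[15] tail/ones = 0xff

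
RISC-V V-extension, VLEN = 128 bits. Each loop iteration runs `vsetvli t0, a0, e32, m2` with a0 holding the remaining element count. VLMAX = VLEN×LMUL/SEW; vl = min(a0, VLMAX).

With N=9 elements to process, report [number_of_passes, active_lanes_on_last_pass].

VLMAX = VLEN×LMUL/SEW = 128×2/32 = 8
iterations = ceil(9/8) = 2; final-pass vl = 1

[iterations, last_vl] = [2, 1]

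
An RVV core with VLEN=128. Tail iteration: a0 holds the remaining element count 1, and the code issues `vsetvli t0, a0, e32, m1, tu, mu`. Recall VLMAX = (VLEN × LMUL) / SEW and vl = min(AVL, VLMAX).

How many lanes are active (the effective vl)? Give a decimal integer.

lanes per group: 128·1/32 = 4
vl = min(AVL, VLMAX) = min(1, 4) = 1

vl = 1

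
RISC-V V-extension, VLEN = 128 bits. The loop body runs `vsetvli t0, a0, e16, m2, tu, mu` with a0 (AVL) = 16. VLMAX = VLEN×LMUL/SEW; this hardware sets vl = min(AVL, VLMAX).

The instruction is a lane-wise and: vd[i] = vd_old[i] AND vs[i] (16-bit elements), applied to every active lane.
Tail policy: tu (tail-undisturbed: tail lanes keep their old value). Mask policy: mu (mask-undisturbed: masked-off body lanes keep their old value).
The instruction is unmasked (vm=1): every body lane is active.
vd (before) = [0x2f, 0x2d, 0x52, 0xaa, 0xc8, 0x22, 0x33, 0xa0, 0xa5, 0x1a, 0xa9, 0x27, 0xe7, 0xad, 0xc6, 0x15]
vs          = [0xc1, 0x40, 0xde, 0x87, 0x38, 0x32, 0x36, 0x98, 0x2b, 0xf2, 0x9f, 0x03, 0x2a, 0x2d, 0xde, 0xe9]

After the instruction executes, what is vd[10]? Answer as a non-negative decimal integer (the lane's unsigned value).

VLMAX = (128 × 2) / 16 = 16 lanes
vl = min(AVL, VLMAX) = min(16, 16) = 16
[0] and(0x2f,0xc1) = 0x01
[1] and(0x2d,0x40) = 0x00
[2] and(0x52,0xde) = 0x52
[3] and(0xaa,0x87) = 0x82
[4] and(0xc8,0x38) = 0x08
[5] and(0x22,0x32) = 0x22
[6] and(0x33,0x36) = 0x32
[7] and(0xa0,0x98) = 0x80
[8] and(0xa5,0x2b) = 0x21
[9] and(0x1a,0xf2) = 0x12
[10] and(0xa9,0x9f) = 0x89
[11] and(0x27,0x03) = 0x03
[12] and(0xe7,0x2a) = 0x22
[13] and(0xad,0x2d) = 0x2d
[14] and(0xc6,0xde) = 0xc6
[15] and(0x15,0xe9) = 0x01

vd[10] = 137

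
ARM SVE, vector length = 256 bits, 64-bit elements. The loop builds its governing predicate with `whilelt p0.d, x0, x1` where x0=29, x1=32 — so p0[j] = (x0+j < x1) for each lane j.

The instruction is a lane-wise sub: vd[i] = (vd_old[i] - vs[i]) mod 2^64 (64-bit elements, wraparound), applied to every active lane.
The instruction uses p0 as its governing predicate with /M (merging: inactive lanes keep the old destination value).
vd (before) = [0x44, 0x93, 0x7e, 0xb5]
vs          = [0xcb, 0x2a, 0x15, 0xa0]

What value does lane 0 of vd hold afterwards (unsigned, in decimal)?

256-bit reg / 64-bit elem → 4 lanes
whilelt: lane j active iff 29+j < 32 → j < 3 → 3 active
[0] sub(0x44,0xcb) = 0xffffffffffffff79
[1] sub(0x93,0x2a) = 0x69
[2] sub(0x7e,0x15) = 0x69
[3] tail/keep = 0xb5

vd[0] = 18446744073709551481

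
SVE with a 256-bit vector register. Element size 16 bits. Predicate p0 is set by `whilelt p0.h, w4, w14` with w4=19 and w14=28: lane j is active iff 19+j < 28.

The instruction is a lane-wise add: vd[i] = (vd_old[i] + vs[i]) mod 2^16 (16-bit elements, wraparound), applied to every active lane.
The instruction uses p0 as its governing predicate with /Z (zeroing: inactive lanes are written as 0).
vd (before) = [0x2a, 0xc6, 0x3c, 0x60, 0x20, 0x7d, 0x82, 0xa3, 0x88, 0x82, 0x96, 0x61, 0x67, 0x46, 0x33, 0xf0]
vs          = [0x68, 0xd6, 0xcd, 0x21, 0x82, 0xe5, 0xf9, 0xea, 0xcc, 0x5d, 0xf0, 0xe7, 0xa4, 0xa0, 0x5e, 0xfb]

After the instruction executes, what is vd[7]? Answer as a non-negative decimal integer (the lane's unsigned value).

register lanes = 256/16 = 16
p0[j] = (19+j < 28); true for j=0..8 → 9 lanes set
[0] add(0x2a,0x68) = 0x92
[1] add(0xc6,0xd6) = 0x19c
[2] add(0x3c,0xcd) = 0x109
[3] add(0x60,0x21) = 0x81
[4] add(0x20,0x82) = 0xa2
[5] add(0x7d,0xe5) = 0x162
[6] add(0x82,0xf9) = 0x17b
[7] add(0xa3,0xea) = 0x18d
[8] add(0x88,0xcc) = 0x154
[9] tail/zero = 0x00
[10] tail/zero = 0x00
[11] tail/zero = 0x00
[12] tail/zero = 0x00
[13] tail/zero = 0x00
[14] tail/zero = 0x00
[15] tail/zero = 0x00

vd[7] = 397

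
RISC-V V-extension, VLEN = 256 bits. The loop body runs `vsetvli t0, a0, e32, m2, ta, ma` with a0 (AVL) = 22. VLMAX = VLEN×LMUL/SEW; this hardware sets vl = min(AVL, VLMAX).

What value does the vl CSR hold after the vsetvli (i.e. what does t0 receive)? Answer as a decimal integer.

lanes per group: 256·2/32 = 16
vl = min(AVL, VLMAX) = min(22, 16) = 16

vl = 16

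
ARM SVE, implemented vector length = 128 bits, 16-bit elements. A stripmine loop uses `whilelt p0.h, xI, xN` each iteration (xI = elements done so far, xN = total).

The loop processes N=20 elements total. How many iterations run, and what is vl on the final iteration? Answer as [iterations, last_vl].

[iterations, last_vl] = [3, 4]

lane count: 128 div 16 = 8
20 elements at 8/iter → 3 passes, remainder 4 on the last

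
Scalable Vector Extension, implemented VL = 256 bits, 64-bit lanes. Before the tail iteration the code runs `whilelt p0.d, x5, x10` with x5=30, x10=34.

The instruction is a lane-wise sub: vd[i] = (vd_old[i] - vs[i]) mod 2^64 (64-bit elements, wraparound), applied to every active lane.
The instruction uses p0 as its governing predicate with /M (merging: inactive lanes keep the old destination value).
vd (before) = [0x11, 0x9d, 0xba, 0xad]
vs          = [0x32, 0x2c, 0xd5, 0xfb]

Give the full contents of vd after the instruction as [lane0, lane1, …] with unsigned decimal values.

register lanes = 256/64 = 4
active while 30+j < 34, i.e. j ∈ [0,4) capped at 4 ⇒ 4
vd[0] sub(0x11,0x32) -> 0xffffffffffffffdf
vd[1] sub(0x9d,0x2c) -> 0x71
vd[2] sub(0xba,0xd5) -> 0xffffffffffffffe5
vd[3] sub(0xad,0xfb) -> 0xffffffffffffffb2

vd = [18446744073709551583, 113, 18446744073709551589, 18446744073709551538]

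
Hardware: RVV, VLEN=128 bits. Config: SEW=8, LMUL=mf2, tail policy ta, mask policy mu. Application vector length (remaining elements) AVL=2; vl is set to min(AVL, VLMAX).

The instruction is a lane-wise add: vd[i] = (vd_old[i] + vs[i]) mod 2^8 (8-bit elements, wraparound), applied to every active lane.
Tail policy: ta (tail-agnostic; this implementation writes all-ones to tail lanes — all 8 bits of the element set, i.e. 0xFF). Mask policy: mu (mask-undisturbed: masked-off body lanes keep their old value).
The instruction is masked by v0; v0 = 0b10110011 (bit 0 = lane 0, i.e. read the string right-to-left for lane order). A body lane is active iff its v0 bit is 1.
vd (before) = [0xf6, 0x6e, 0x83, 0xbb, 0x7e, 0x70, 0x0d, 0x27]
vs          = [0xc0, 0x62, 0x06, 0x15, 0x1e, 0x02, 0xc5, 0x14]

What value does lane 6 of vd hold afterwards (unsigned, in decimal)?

lanes per group: 128·1/2/8 = 8
AVL=2 ≤ VLMAX=8, so vl = 2
  i=0: add(0xf6,0xc0) → 182
  i=1: add(0x6e,0x62) → 208
  i=2: tail/ones → 255
  i=3: tail/ones → 255
  i=4: tail/ones → 255
  i=5: tail/ones → 255
  i=6: tail/ones → 255
  i=7: tail/ones → 255

vd[6] = 255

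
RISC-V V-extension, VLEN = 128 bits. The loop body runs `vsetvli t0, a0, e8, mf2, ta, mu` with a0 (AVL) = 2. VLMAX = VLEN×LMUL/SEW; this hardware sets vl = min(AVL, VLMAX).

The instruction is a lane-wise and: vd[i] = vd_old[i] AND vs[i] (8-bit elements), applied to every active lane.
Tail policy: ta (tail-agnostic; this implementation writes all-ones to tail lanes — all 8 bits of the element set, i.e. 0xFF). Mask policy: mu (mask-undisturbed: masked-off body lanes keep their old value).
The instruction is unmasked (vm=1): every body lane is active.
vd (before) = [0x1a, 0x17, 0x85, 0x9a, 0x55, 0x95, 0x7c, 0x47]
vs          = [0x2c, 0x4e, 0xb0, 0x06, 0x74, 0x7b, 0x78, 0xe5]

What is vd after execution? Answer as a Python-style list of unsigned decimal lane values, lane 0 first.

vd = [8, 6, 255, 255, 255, 255, 255, 255]

VLMAX = VLEN×LMUL/SEW = 128×1/2/8 = 8
AVL=2 ≤ VLMAX=8, so vl = 2
lane  0: and(0x1a,0x2c) ⇒ 0x08
lane  1: and(0x17,0x4e) ⇒ 0x06
lane  2: tail/ones ⇒ 0xff
lane  3: tail/ones ⇒ 0xff
lane  4: tail/ones ⇒ 0xff
lane  5: tail/ones ⇒ 0xff
lane  6: tail/ones ⇒ 0xff
lane  7: tail/ones ⇒ 0xff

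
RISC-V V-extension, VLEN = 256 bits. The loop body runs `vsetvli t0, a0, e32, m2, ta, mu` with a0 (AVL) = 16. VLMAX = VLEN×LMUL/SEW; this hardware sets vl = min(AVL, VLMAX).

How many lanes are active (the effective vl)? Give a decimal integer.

vl = 16

VLMAX = (256 × 2) / 32 = 16 lanes
vl = min(AVL, VLMAX) = min(16, 16) = 16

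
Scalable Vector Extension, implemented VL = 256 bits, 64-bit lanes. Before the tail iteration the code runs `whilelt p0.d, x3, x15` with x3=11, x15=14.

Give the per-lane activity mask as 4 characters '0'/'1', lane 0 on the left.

predicate = 1110

register lanes = 256/64 = 4
p0[j] = (11+j < 14); true for j=0..2 → 3 lanes set
bits (lane 0 leftmost): 1110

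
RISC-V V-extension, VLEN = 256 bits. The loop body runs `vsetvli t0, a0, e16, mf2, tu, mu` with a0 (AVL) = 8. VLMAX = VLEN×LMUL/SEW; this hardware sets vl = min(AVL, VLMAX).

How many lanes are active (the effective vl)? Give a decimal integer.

vl = 8

VLMAX = (256 × 1/2) / 16 = 8 lanes
vl = min(AVL, VLMAX) = min(8, 8) = 8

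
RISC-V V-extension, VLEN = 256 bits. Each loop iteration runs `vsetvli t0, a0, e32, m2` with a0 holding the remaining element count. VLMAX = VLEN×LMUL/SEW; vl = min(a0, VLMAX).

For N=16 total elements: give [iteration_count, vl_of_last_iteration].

[iterations, last_vl] = [1, 16]

VLMAX = VLEN×LMUL/SEW = 256×2/32 = 16
N=16: ⌈16/16⌉ = 1 iters; last vl = 16 − 0×16 = 16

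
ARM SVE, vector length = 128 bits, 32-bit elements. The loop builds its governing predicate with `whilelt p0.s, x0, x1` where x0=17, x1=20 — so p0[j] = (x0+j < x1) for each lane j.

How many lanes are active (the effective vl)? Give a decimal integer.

vl = 3

register lanes = 128/32 = 4
p0[j] = (17+j < 20); true for j=0..2 → 3 lanes set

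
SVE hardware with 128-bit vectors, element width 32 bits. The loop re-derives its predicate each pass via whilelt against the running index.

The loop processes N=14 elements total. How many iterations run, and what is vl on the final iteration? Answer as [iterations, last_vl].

[iterations, last_vl] = [4, 2]

lane count: 128 div 32 = 4
iterations = ceil(14/4) = 4; final-pass vl = 2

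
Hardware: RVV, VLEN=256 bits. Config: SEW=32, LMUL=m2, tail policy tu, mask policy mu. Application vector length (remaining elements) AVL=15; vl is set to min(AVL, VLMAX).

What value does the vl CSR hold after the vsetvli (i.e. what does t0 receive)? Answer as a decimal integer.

vl = 15

VLMAX = (256 × 2) / 32 = 16 lanes
vl ← min(15, 16) = 15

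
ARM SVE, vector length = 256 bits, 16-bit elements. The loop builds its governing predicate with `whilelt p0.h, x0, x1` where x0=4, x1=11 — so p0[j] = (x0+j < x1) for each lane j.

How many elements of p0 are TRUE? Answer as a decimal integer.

vl = 7

256-bit reg / 16-bit elem → 16 lanes
p0[j] = (4+j < 11); true for j=0..6 → 7 lanes set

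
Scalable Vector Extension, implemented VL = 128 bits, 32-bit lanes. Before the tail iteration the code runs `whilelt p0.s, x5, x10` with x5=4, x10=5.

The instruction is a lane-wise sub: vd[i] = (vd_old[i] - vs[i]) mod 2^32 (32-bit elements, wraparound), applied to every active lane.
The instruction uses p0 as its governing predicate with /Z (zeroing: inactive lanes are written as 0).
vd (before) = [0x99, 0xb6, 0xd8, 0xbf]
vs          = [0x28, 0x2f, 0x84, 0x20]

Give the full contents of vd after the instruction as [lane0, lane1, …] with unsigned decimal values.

vd = [113, 0, 0, 0]

lane count: 128 div 32 = 4
whilelt: lane j active iff 4+j < 5 → j < 1 → 1 active
[0] sub(0x99,0x28) = 0x71
[1] tail/zero = 0x00
[2] tail/zero = 0x00
[3] tail/zero = 0x00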